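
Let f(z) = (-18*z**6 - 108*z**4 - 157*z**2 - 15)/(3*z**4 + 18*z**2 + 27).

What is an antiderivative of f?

An antiderivative is F(z) = (-6*z**3*(z**2 + 3) - 3*z**2 - 5*z - 9)/(3*(z**2 + 3)).

Since d/dz undoes antidifferentiation here, F'(z) = f(z) is required of F(z).
Check: d/dz[(-6*z**3*(z**2 + 3) - 3*z**2 - 5*z - 9)/(3*(z**2 + 3))] = (-18*z**6 - 108*z**4 - 157*z**2 - 15)/(3*z**4 + 18*z**2 + 27) = f(z).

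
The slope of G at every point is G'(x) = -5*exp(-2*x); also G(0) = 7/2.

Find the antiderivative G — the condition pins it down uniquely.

A first test for any G(x): its x-derivative must equal the given G'(x).
A general antiderivative is 5*exp(-2*x)/2 + C.
The condition gives C = 7/2 - (5/2) = 1.
So G(x) = 1 + 5*exp(-2*x)/2.
Check: d/dx[1 + 5*exp(-2*x)/2] = -5*exp(-2*x) = G'(x).

G(x) = 1 + 5*exp(-2*x)/2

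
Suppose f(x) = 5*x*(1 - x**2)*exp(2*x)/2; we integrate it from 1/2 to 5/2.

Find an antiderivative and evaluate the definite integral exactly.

Recognize the product-rule pattern: f = u'v + uv' with u = -5*x**3/4 + 15*x**2/8 - 5*x/8 + 5/16, v = exp(2*x), so integration by parts undoes it.
F(x) = -5*x**3*exp(2*x)/4 + 15*x**2*exp(2*x)/8 - 5*x*exp(2*x)/8 + 5*exp(2*x)/16 is an antiderivative of f.
Check: d/dx[-5*x**3*exp(2*x)/4 + 15*x**2*exp(2*x)/8 - 5*x*exp(2*x)/8 + 5*exp(2*x)/16] = -5*x**3*exp(2*x)/2 + 5*x*exp(2*x)/2, which equals f(x).
F(5/2) = -145*exp(5)/16; F(1/2) = 5*exp(1)/16.
Integral = F(5/2) - F(1/2) = -145*exp(5)/16 - 5*exp(1)/16.

Antiderivative: F(x) = -5*x**3*exp(2*x)/4 + 15*x**2*exp(2*x)/8 - 5*x*exp(2*x)/8 + 5*exp(2*x)/16; value = -145*exp(5)/16 - 5*exp(1)/16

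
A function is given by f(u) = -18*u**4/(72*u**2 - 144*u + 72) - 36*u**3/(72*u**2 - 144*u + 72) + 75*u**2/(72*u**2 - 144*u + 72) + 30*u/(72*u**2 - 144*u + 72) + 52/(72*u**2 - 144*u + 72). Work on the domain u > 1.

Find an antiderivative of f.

f has the shape v'r + vr' for v = -1/(3*(2*u - 2)) and r = u**4/2 + 5*u**3/2 + 5*u**2/4 + 4*u/3 + 3 — it is the derivative of the product v*r.
Check: d/du[-(6*u**4 + 30*u**3 + 15*u**2 + 16*u + 36)/(72*(u - 1))] = (-18*u**4 - 36*u**3 + 75*u**2 + 30*u + 52)/(72*u**2 - 144*u + 72), which equals f(u).

An antiderivative is F(u) = -(6*u**4 + 30*u**3 + 15*u**2 + 16*u + 36)/(72*(u - 1)).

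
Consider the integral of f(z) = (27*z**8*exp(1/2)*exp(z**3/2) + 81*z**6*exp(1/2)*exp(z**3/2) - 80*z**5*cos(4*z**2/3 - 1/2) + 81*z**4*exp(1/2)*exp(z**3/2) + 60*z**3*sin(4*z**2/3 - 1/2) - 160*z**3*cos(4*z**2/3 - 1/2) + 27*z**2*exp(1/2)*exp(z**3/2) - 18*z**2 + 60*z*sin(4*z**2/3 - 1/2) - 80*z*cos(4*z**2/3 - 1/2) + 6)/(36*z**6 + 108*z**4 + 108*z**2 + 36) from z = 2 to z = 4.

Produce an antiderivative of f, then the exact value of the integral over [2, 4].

For F(z) to be correct the identity F'(z) - f(z) = 0 must hold.
F(z) = (3*z**4*exp(1/2)*exp(z**3/2) + 6*z**2*exp(1/2)*exp(z**3/2) - 5*z**2*sin(4*z**2/3 - 1/2) + z + 3*exp(1/2)*exp(z**3/2) - 5*sin(4*z**2/3 - 1/2))/(6*(z**2 + 1)**2) is an antiderivative of f.
Check: d/dz[(3*z**4*exp(1/2)*exp(z**3/2) + 6*z**2*exp(1/2)*exp(z**3/2) - 5*z**2*sin(4*z**2/3 - 1/2) + z + 3*exp(1/2)*exp(z**3/2) - 5*sin(4*z**2/3 - 1/2))/(6*(z**2 + 1)**2)] = (27*z**8*exp(1/2)*exp(z**3/2) + 81*z**6*exp(1/2)*exp(z**3/2) - 80*z**5*cos(4*z**2/3 - 1/2) + 81*z**4*exp(1/2)*exp(z**3/2) + 60*z**3*sin(4*z**2/3 - 1/2) - 160*z**3*cos(4*z**2/3 - 1/2) + 27*z**2*exp(1/2)*exp(z**3/2) - 18*z**2 + 60*z*sin(4*z**2/3 - 1/2) - 80*z*cos(4*z**2/3 - 1/2) + 6)/(36*z**6 + 108*z**4 + 108*z**2 + 36) = f(z).
F(4) = -5*sin(125/6)/102 + 2/867 + exp(65/2)/2; F(2) = 1/75 - sin(29/6)/6 + exp(9/2)/2.
Integral = F(4) - F(2) = -exp(9/2)/2 + sin(29/6)/6 - 5*sin(125/6)/102 - 239/21675 + exp(65/2)/2.

Antiderivative: F(z) = (3*z**4*exp(1/2)*exp(z**3/2) + 6*z**2*exp(1/2)*exp(z**3/2) - 5*z**2*sin(4*z**2/3 - 1/2) + z + 3*exp(1/2)*exp(z**3/2) - 5*sin(4*z**2/3 - 1/2))/(6*(z**2 + 1)**2); value = -exp(9/2)/2 + sin(29/6)/6 - 5*sin(125/6)/102 - 239/21675 + exp(65/2)/2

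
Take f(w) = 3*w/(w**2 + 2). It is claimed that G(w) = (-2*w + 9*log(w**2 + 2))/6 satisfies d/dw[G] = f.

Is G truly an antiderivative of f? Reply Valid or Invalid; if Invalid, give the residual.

Invalid: d/dw[G] - f = -1/3, which is not 0.

d/dw[G] = (-w**2 + 9*w - 2)/(3*w**2 + 6)
d/dw[G] - f(w) = -1/3 != 0.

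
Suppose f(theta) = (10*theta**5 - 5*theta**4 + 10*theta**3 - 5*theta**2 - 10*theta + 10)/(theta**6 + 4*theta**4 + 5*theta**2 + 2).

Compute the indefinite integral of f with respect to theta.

F(theta) = (5*theta**2*log(theta**2 + 2) + 5*theta**2*log(3) + 5*theta + 5*log(theta**2 + 2) + 5 + 5*log(3))/(theta**2 + 1) + C

An antiderivative F(theta) passes only if d/dtheta[F] lands on f(theta) exactly.
Check: d/dtheta[(5*theta**2*log(theta**2 + 2) + 5*theta**2*log(3) + 5*theta + 5*log(theta**2 + 2) + 5 + 5*log(3))/(theta**2 + 1)] = (10*theta**5 - 5*theta**4 + 10*theta**3 - 5*theta**2 - 10*theta + 10)/(theta**6 + 4*theta**4 + 5*theta**2 + 2) = f(theta).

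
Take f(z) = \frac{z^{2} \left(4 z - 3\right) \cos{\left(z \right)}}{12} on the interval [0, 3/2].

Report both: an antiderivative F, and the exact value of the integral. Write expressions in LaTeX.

Whatever form F(z) takes, F'(z) = f(z) is non-negotiable.
F(z) = \frac{z^{3} \sin{\left(z \right)}}{3} - \frac{z^{2} \sin{\left(z \right)}}{4} + z^{2} \cos{\left(z \right)} - 2 z \sin{\left(z \right)} - \frac{z \cos{\left(z \right)}}{2} + \frac{\sin{\left(z \right)}}{2} - 2 \cos{\left(z \right)} is an antiderivative of f.
Check: d/dz[\frac{z^{3} \sin{\left(z \right)}}{3} - \frac{z^{2} \sin{\left(z \right)}}{4} + z^{2} \cos{\left(z \right)} - 2 z \sin{\left(z \right)} - \frac{z \cos{\left(z \right)}}{2} + \frac{\sin{\left(z \right)}}{2} - 2 \cos{\left(z \right)}] = \frac{z^{3} \cos{\left(z \right)}}{3} - \frac{z^{2} \cos{\left(z \right)}}{4}, which equals f(z).
F(3/2) = - \frac{31 \sin{\left(\frac{3}{2} \right)}}{16} - \frac{\cos{\left(\frac{3}{2} \right)}}{2}; F(0) = -2.
Integral = F(3/2) - F(0) = - \frac{31 \sin{\left(\frac{3}{2} \right)}}{16} - \frac{\cos{\left(\frac{3}{2} \right)}}{2} + 2.

Antiderivative: F(z) = \frac{z^{3} \sin{\left(z \right)}}{3} - \frac{z^{2} \sin{\left(z \right)}}{4} + z^{2} \cos{\left(z \right)} - 2 z \sin{\left(z \right)} - \frac{z \cos{\left(z \right)}}{2} + \frac{\sin{\left(z \right)}}{2} - 2 \cos{\left(z \right)}; value = - \frac{31 \sin{\left(\frac{3}{2} \right)}}{16} - \frac{\cos{\left(\frac{3}{2} \right)}}{2} + 2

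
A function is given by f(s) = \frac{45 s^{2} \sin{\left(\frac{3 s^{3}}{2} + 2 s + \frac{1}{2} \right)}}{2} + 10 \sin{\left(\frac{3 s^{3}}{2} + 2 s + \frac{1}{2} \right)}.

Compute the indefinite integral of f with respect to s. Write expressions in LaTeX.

F(s) = - 5 \cos{\left(\frac{3 s^{3}}{2} + 2 s + \frac{1}{2} \right)} + C

f matches the chain-rule pattern g'(h)*h' with inner function h(s) = \frac{3 s^{3}}{2} + 2 s + \frac{1}{2}; substituting u = h(s) collapses the integral.
Check: d/ds[- 5 \cos{\left(\frac{3 s^{3}}{2} + 2 s + \frac{1}{2} \right)}] = \frac{45 s^{2} \sin{\left(\frac{3 s^{3}}{2} + 2 s + \frac{1}{2} \right)}}{2} + 10 \sin{\left(\frac{3 s^{3}}{2} + 2 s + \frac{1}{2} \right)} = f(s).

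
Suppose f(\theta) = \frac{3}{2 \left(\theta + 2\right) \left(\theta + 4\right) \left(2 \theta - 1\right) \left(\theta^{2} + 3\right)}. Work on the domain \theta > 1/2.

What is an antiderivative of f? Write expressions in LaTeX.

The denominator factors as 2 \left(\theta + 2\right) \left(\theta + 4\right) \left(2 \theta - 1\right) \left(\theta^{2} + 3\right); partial fractions split f into directly integrable pieces: - \frac{3 \left(4 \theta + 41\right)}{3458 \left(\theta^{2} + 3\right)} + \frac{8}{195 \left(2 \theta - 1\right)} + \frac{1}{228 \left(\theta + 4\right)} - \frac{3}{140 \left(\theta + 2\right)}.
Check: d/d\theta[\frac{2128 \log{\left(\theta - \frac{1}{2} \right)} - 2223 \log{\left(\theta + 2 \right)} + 455 \log{\left(\theta + 4 \right)} - 180 \log{\left(\theta^{2} + 3 \right)} - 1230 \sqrt{3} \operatorname{atan}{\left(\frac{\sqrt{3} \theta}{3} \right)}}{103740}] = \frac{3}{4 \theta^{5} + 22 \theta^{4} + 32 \theta^{3} + 50 \theta^{2} + 60 \theta - 48}, which equals f(\theta).

An antiderivative is F(\theta) = \frac{2128 \log{\left(\theta - \frac{1}{2} \right)} - 2223 \log{\left(\theta + 2 \right)} + 455 \log{\left(\theta + 4 \right)} - 180 \log{\left(\theta^{2} + 3 \right)} - 1230 \sqrt{3} \operatorname{atan}{\left(\frac{\sqrt{3} \theta}{3} \right)}}{103740}.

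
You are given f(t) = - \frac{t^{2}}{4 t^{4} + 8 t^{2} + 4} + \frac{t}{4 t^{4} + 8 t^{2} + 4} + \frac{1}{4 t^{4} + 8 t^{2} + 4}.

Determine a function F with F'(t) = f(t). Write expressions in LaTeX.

An antiderivative is F(t) = \frac{2 t - 1}{8 \left(t^{2} + 1\right)}.

f has the shape u'v + uv' for u = \frac{1}{4 t^{2} + 4} and v = t - \frac{1}{2} — it is the derivative of the product u*v.
Check: d/dt[\frac{2 t - 1}{8 \left(t^{2} + 1\right)}] = \frac{- t^{2} + t + 1}{4 t^{4} + 8 t^{2} + 4}, which equals f(t).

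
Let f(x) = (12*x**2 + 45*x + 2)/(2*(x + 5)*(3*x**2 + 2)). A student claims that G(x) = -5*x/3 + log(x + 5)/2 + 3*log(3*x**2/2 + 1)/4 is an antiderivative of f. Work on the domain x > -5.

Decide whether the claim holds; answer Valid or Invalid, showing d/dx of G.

Invalid: d/dx[G] - f = -5/3, which is not 0.

d/dx[G] = (-30*x**3 - 114*x**2 + 115*x - 94)/(18*x**3 + 90*x**2 + 12*x + 60)
d/dx[G] - f(x) = -5/3 != 0.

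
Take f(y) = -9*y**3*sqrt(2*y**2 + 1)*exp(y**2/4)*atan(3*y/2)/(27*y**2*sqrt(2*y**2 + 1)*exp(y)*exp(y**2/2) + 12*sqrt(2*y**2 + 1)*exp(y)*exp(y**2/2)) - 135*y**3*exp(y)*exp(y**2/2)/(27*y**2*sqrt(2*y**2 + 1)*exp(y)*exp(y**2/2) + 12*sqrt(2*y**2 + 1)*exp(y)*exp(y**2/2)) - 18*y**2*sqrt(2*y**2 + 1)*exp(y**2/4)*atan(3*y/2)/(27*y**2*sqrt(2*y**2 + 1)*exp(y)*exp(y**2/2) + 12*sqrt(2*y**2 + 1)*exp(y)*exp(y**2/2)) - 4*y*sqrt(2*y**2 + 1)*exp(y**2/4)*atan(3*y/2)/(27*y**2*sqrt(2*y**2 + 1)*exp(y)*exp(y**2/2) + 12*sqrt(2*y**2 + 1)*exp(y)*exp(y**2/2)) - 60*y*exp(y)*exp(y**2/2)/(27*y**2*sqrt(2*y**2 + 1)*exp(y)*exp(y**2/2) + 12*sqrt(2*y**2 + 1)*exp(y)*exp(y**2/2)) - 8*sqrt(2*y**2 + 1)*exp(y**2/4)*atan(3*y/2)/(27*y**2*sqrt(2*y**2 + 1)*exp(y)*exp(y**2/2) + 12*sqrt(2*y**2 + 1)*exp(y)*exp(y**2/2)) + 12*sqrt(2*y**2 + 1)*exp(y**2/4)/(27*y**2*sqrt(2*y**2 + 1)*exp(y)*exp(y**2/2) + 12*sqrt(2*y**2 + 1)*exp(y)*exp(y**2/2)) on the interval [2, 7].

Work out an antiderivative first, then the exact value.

Integrate term by term and add the pieces.
F(y) = -5*sqrt(2*y**2 + 1)/2 + 2*exp(-y)*exp(-y**2/4)*atan(3*y/2)/3 is an antiderivative of f.
Check: d/dy[-5*sqrt(2*y**2 + 1)/2 + 2*exp(-y)*exp(-y**2/4)*atan(3*y/2)/3] = (-9*y**3*sqrt(2*y**2 + 1)*exp(y**2/4)*atan(3*y/2) - 135*y**3*exp(y)*exp(y**2/2) - 18*y**2*sqrt(2*y**2 + 1)*exp(y**2/4)*atan(3*y/2) - 4*y*sqrt(2*y**2 + 1)*exp(y**2/4)*atan(3*y/2) - 60*y*exp(y)*exp(y**2/2) - 8*sqrt(2*y**2 + 1)*exp(y**2/4)*atan(3*y/2) + 12*sqrt(2*y**2 + 1)*exp(y**2/4))/(27*y**2*sqrt(2*y**2 + 1)*exp(y)*exp(y**2/2) + 12*sqrt(2*y**2 + 1)*exp(y)*exp(y**2/2)), which equals f(y).
F(7) = -15*sqrt(11)/2 + 2*exp(-77/4)*atan(21/2)/3; F(2) = -15/2 + 2*exp(-3)*atan(3)/3.
Integral = F(7) - F(2) = -15*sqrt(11)/2 - 2*exp(-3)*atan(3)/3 + 2*exp(-77/4)*atan(21/2)/3 + 15/2.

Antiderivative: F(y) = -5*sqrt(2*y**2 + 1)/2 + 2*exp(-y)*exp(-y**2/4)*atan(3*y/2)/3; value = -15*sqrt(11)/2 - 2*exp(-3)*atan(3)/3 + 2*exp(-77/4)*atan(21/2)/3 + 15/2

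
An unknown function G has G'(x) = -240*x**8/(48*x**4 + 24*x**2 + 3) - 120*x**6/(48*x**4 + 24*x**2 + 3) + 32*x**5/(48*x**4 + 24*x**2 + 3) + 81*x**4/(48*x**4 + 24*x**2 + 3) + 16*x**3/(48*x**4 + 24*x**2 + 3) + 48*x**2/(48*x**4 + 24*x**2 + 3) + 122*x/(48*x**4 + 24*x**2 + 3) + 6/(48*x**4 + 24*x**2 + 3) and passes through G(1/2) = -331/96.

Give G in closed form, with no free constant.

Integrate term by term and add the pieces.
A general antiderivative is -x**5 + x**2/3 + 2*x - 1 - 5/(4*x**2 + 1) + C.
The condition gives C = -331/96 - (-235/96) = -1.
So G(x) = -x**5 + x**2/3 + 2*x - 2 - 5/(4*x**2 + 1).
Check: d/dx[-x**5 + x**2/3 + 2*x - 2 - 5/(4*x**2 + 1)] = (-240*x**8 - 120*x**6 + 32*x**5 + 81*x**4 + 16*x**3 + 48*x**2 + 122*x + 6)/(48*x**4 + 24*x**2 + 3), which equals G'(x).

G(x) = -x**5 + x**2/3 + 2*x - 2 - 5/(4*x**2 + 1)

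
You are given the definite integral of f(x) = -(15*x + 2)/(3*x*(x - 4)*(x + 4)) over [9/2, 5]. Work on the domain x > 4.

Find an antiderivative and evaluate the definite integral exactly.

The denominator factors as 3*x*(x - 4)*(x + 4); partial fractions split f into directly integrable pieces: 29/(48*(x + 4)) - 31/(48*(x - 4)) + 1/(24*x).
F(x) = (2*log(x) - 31*log(x - 4) + 29*log(x + 4))/48 is an antiderivative of f.
Check: d/dx[(2*log(x) - 31*log(x - 4) + 29*log(x + 4))/48] = (-15*x - 2)/(3*x**3 - 48*x), which equals f(x).
F(5) = log(5)/24 + 29*log(9)/48; F(9/2) = log(9/2)/24 + 31*log(2)/48 + 29*log(17/2)/48.
Integral = F(5) - F(9/2) = -29*log(17/2)/48 - 31*log(2)/48 - log(9/2)/24 + log(5)/24 + 29*log(9)/48.

Antiderivative: F(x) = (2*log(x) - 31*log(x - 4) + 29*log(x + 4))/48; value = -29*log(17/2)/48 - 31*log(2)/48 - log(9/2)/24 + log(5)/24 + 29*log(9)/48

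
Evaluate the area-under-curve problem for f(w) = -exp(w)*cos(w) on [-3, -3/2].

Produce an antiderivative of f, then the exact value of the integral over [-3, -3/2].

A first test for any F(w): its w-derivative must equal f(w) identically.
F(w) = -(sin(w) + cos(w))*exp(w)/2 is an antiderivative of f.
Check: d/dw[-(sin(w) + cos(w))*exp(w)/2] = -exp(w)*cos(w) = f(w).
F(-3/2) = -exp(-3/2)*cos(3/2)/2 + exp(-3/2)*sin(3/2)/2; F(-3) = exp(-3)*sin(3)/2 - exp(-3)*cos(3)/2.
Integral = F(-3/2) - F(-3) = exp(-3)*cos(3)/2 - exp(-3/2)*cos(3/2)/2 - exp(-3)*sin(3)/2 + exp(-3/2)*sin(3/2)/2.

Antiderivative: F(w) = -(sin(w) + cos(w))*exp(w)/2; value = exp(-3)*cos(3)/2 - exp(-3/2)*cos(3/2)/2 - exp(-3)*sin(3)/2 + exp(-3/2)*sin(3/2)/2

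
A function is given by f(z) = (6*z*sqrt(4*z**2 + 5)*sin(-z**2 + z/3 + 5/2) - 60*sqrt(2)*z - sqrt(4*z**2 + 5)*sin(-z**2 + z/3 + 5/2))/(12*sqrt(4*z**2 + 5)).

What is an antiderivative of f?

An antiderivative is F(z) = (-5*sqrt(2)*sqrt(4*z**2 + 5) + cos(-z**2 + z/3 + 5/2))/4.

For F(z) to be correct the identity F'(z) - f(z) = 0 must hold.
Check: d/dz[(-5*sqrt(2)*sqrt(4*z**2 + 5) + cos(-z**2 + z/3 + 5/2))/4] = (6*z*sqrt(4*z**2 + 5)*sin(-z**2 + z/3 + 5/2) - 60*sqrt(2)*z - sqrt(4*z**2 + 5)*sin(-z**2 + z/3 + 5/2))/(12*sqrt(4*z**2 + 5)) = f(z).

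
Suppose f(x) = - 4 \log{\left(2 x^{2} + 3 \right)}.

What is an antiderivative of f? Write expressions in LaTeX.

An antiderivative F(x) passes only if d/dx[F] lands on f(x) exactly.
Check: d/dx[- 4 x \log{\left(2 x^{2} + 3 \right)} + 8 x - 4 \sqrt{6} \operatorname{atan}{\left(\frac{\sqrt{6} x}{3} \right)}] = - 4 \log{\left(2 x^{2} + 3 \right)} = f(x).

An antiderivative is F(x) = - 4 x \log{\left(2 x^{2} + 3 \right)} + 8 x - 4 \sqrt{6} \operatorname{atan}{\left(\frac{\sqrt{6} x}{3} \right)}.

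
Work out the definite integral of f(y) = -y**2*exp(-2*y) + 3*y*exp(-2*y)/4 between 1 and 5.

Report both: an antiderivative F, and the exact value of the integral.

Recognize the product-rule pattern: f = u'v + uv' with u = y**2/2 + y/8 + 1/16, v = exp(-2*y), so integration by parts undoes it.
F(y) = (8*y**2 + 2*y + 1)*exp(-2*y)/16 is an antiderivative of f.
Check: d/dy[(8*y**2 + 2*y + 1)*exp(-2*y)/16] = (-4*y**2 + 3*y)*exp(-2*y)/4, which equals f(y).
F(5) = 211*exp(-10)/16; F(1) = 11*exp(-2)/16.
Integral = F(5) - F(1) = -11*exp(-2)/16 + 211*exp(-10)/16.

Antiderivative: F(y) = (8*y**2 + 2*y + 1)*exp(-2*y)/16; value = -11*exp(-2)/16 + 211*exp(-10)/16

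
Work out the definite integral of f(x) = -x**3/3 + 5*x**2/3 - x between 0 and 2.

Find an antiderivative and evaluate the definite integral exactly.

The integrand splits into summands that can be handled one at a time.
F(x) = -x**4/12 + 5*x**3/9 - x**2/2 is an antiderivative of f.
Check: d/dx[-x**4/12 + 5*x**3/9 - x**2/2] = -x**3/3 + 5*x**2/3 - x = f(x).
F(2) = 10/9; F(0) = 0.
Integral = F(2) - F(0) = 10/9.

Antiderivative: F(x) = -x**4/12 + 5*x**3/9 - x**2/2; value = 10/9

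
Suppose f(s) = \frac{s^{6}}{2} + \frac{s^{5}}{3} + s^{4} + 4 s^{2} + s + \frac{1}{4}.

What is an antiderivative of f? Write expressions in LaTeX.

Integrate term by term and add the pieces.
Check: d/ds[\frac{s^{7}}{14} + \frac{s^{6}}{18} + \frac{s^{5}}{5} + \frac{4 s^{3}}{3} + \frac{s^{2}}{2} + \frac{s}{4}] = \frac{s^{6}}{2} + \frac{s^{5}}{3} + s^{4} + 4 s^{2} + s + \frac{1}{4} = f(s).

An antiderivative is F(s) = \frac{s^{7}}{14} + \frac{s^{6}}{18} + \frac{s^{5}}{5} + \frac{4 s^{3}}{3} + \frac{s^{2}}{2} + \frac{s}{4}.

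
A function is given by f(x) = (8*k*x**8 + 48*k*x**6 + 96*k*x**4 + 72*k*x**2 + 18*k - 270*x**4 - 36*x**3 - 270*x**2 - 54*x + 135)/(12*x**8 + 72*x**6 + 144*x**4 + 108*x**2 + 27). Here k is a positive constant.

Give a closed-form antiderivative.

An antiderivative is F(x) = 2*k*x/3 + 5*x/(2*x**4/3 + 2*x**2 + 1) + 1/(4*x**4/3 + 4*x**2 + 2).

Any candidate F(x) must reproduce f(x) exactly when differentiated.
Check: d/dx[2*k*x/3 + 5*x/(2*x**4/3 + 2*x**2 + 1) + 1/(4*x**4/3 + 4*x**2 + 2)] = (8*k*x**8 + 48*k*x**6 + 96*k*x**4 + 72*k*x**2 + 18*k - 270*x**4 - 36*x**3 - 270*x**2 - 54*x + 135)/(12*x**8 + 72*x**6 + 144*x**4 + 108*x**2 + 27) = f(x).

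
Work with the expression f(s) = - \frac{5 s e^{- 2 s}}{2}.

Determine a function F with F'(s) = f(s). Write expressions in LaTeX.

f has the shape u'v + uv' for u = \frac{5 s}{4} + \frac{5}{8} and v = e^{- 2 s} — it is the derivative of the product u*v.
Check: d/ds[\frac{\left(10 s + 5\right) e^{- 2 s}}{8}] = - \frac{5 s e^{- 2 s}}{2} = f(s).

An antiderivative is F(s) = \frac{\left(10 s + 5\right) e^{- 2 s}}{8}.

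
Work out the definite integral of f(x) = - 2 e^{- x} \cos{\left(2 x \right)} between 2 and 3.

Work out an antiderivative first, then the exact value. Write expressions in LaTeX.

Antiderivative: F(x) = \frac{2 \left(- 2 \sin{\left(2 x \right)} + \cos{\left(2 x \right)}\right) e^{- x}}{5}; value = \frac{4 \sin{\left(4 \right)}}{5 e^{2}} - \frac{4 \sin{\left(6 \right)}}{5 e^{3}} + \frac{2 \cos{\left(6 \right)}}{5 e^{3}} - \frac{2 \cos{\left(4 \right)}}{5 e^{2}}

A first test for any F(x): its x-derivative must equal f(x) identically.
F(x) = \frac{2 \left(- 2 \sin{\left(2 x \right)} + \cos{\left(2 x \right)}\right) e^{- x}}{5} is an antiderivative of f.
Check: d/dx[\frac{2 \left(- 2 \sin{\left(2 x \right)} + \cos{\left(2 x \right)}\right) e^{- x}}{5}] = - 2 e^{- x} \cos{\left(2 x \right)} = f(x).
F(3) = - \frac{4 \sin{\left(6 \right)}}{5 e^{3}} + \frac{2 \cos{\left(6 \right)}}{5 e^{3}}; F(2) = \frac{2 \cos{\left(4 \right)}}{5 e^{2}} - \frac{4 \sin{\left(4 \right)}}{5 e^{2}}.
Integral = F(3) - F(2) = \frac{4 \sin{\left(4 \right)}}{5 e^{2}} - \frac{4 \sin{\left(6 \right)}}{5 e^{3}} + \frac{2 \cos{\left(6 \right)}}{5 e^{3}} - \frac{2 \cos{\left(4 \right)}}{5 e^{2}}.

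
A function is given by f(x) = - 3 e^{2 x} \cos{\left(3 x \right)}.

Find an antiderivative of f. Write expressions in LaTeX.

An antiderivative is F(x) = - \frac{9 e^{2 x} \sin{\left(3 x \right)}}{13} - \frac{6 e^{2 x} \cos{\left(3 x \right)}}{13}.

A candidate is checked by its d/dx: the result must match f(x).
Check: d/dx[- \frac{9 e^{2 x} \sin{\left(3 x \right)}}{13} - \frac{6 e^{2 x} \cos{\left(3 x \right)}}{13}] = - 3 e^{2 x} \cos{\left(3 x \right)} = f(x).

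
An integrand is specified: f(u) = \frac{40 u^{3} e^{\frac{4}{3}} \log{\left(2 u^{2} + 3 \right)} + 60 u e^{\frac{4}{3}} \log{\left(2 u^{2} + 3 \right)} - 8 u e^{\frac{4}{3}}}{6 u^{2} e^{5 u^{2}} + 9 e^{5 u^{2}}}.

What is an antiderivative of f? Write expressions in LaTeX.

f has the shape v'r + vr' for v = - \frac{2 e^{\frac{4}{3} - 5 u^{2}}}{3} and r = \log{\left(2 u^{2} + 3 \right)} — it is the derivative of the product v*r.
Check: d/du[- \frac{2 e^{\frac{4}{3}} e^{- 5 u^{2}} \log{\left(2 u^{2} + 3 \right)}}{3}] = \frac{40 u^{3} e^{\frac{4}{3}} \log{\left(2 u^{2} + 3 \right)} + 60 u e^{\frac{4}{3}} \log{\left(2 u^{2} + 3 \right)} - 8 u e^{\frac{4}{3}}}{6 u^{2} e^{5 u^{2}} + 9 e^{5 u^{2}}} = f(u).

An antiderivative is F(u) = - \frac{2 e^{\frac{4}{3}} e^{- 5 u^{2}} \log{\left(2 u^{2} + 3 \right)}}{3}.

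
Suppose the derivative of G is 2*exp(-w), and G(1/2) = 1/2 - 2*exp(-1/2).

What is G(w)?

A first test for any G(w): its w-derivative must equal the given G'(w).
A general antiderivative is -2*exp(-w) + C.
The condition gives C = 1/2 - 2*exp(-1/2) - (-2*exp(-1/2)) = 1/2.
So G(w) = 1/2 - 2*exp(-w).
Check: d/dw[1/2 - 2*exp(-w)] = 2*exp(-w) = G'(w).

G(w) = 1/2 - 2*exp(-w)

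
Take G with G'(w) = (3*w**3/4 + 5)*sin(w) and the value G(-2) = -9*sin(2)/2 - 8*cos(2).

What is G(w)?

G(w) = -3*w**3*cos(w)/4 + 9*w**2*sin(w)/4 + 9*w*cos(w)/2 - 9*sin(w)/2 - 5*cos(w)

Any candidate G(w) must reproduce the stated G'(w) exactly.
A general antiderivative is -3*w**3*cos(w)/4 + 9*w**2*sin(w)/4 + 9*w*cos(w)/2 - 9*sin(w)/2 - 5*cos(w) + C.
The condition gives C = -9*sin(2)/2 - 8*cos(2) - (-9*sin(2)/2 - 8*cos(2)) = 0.
So G(w) = -3*w**3*cos(w)/4 + 9*w**2*sin(w)/4 + 9*w*cos(w)/2 - 9*sin(w)/2 - 5*cos(w).
Check: d/dw[-3*w**3*cos(w)/4 + 9*w**2*sin(w)/4 + 9*w*cos(w)/2 - 9*sin(w)/2 - 5*cos(w)] = 3*w**3*sin(w)/4 + 5*sin(w), which equals G'(w).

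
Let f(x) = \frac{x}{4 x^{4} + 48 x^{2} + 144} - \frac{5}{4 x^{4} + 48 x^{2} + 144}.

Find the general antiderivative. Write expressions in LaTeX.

The integrand splits into summands that can be handled one at a time.
Check: d/dx[\frac{- 5 \sqrt{6} x^{2} \operatorname{atan}{\left(\frac{\sqrt{6} x}{6} \right)} - 30 x - 30 \sqrt{6} \operatorname{atan}{\left(\frac{\sqrt{6} x}{6} \right)} - 36}{288 x^{2} + 1728}] = \frac{x - 5}{4 x^{4} + 48 x^{2} + 144}, which equals f(x).

F(x) = \frac{- 5 \sqrt{6} x^{2} \operatorname{atan}{\left(\frac{\sqrt{6} x}{6} \right)} - 30 x - 30 \sqrt{6} \operatorname{atan}{\left(\frac{\sqrt{6} x}{6} \right)} - 36}{288 x^{2} + 1728} + C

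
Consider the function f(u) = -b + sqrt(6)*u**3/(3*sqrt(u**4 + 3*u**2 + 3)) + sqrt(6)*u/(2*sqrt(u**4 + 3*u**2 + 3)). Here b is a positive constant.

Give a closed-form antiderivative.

Integrate term by term and add the pieces.
Check: d/du[-b*u + sqrt(2*u**4/3 + 2*u**2 + 2)/2] = (-6*b*sqrt(u**4 + 3*u**2 + 3) + 2*sqrt(6)*u**3 + 3*sqrt(6)*u)/(6*sqrt(u**4 + 3*u**2 + 3)), which equals f(u).

An antiderivative is F(u) = -b*u + sqrt(2*u**4/3 + 2*u**2 + 2)/2.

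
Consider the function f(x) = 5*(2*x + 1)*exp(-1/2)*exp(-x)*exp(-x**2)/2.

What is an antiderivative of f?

An antiderivative is F(x) = -5*exp(-1/2)*exp(-x)*exp(-x**2)/2.

f matches the chain-rule pattern g'(h)*h' with inner function h(x) = -x**2 - x - 1/2; substituting u = h(x) collapses the integral.
Check: d/dx[-5*exp(-1/2)*exp(-x)*exp(-x**2)/2] = (10*x + 5)*exp(-1/2)*exp(-x)*exp(-x**2)/2, which equals f(x).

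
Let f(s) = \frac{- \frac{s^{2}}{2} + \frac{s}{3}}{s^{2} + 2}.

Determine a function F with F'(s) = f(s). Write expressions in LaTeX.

An antiderivative F(s) passes only if d/ds[F] lands on f(s) exactly.
Check: d/ds[- \frac{s}{2} + \frac{\log{\left(s^{2} + 2 \right)}}{6} + \frac{\sqrt{2} \operatorname{atan}{\left(\frac{\sqrt{2} s}{2} \right)}}{2}] = \frac{- 3 s^{2} + 2 s}{6 s^{2} + 12}, which equals f(s).

An antiderivative is F(s) = - \frac{s}{2} + \frac{\log{\left(s^{2} + 2 \right)}}{6} + \frac{\sqrt{2} \operatorname{atan}{\left(\frac{\sqrt{2} s}{2} \right)}}{2}.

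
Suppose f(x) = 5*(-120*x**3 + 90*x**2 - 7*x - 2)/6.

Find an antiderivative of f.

An antiderivative is F(x) = -25*x**4 + 25*x**3 - 35*x**2/12 - 5*x/3.

f matches the chain-rule pattern g'(h)*h' with inner function h(x) = 5*x**2 - 5*x/2 - 1/3; substituting u = h(x) collapses the integral.
Check: d/dx[-25*x**4 + 25*x**3 - 35*x**2/12 - 5*x/3] = -100*x**3 + 75*x**2 - 35*x/6 - 5/3, which equals f(x).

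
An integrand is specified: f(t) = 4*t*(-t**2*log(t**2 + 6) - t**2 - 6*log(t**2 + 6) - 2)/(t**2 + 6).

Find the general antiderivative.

F(t) = -2*(t**2 + 2)*log(t**2 + 6) + C

Recognize the product-rule pattern: f = u'v + uv' with u = -2*t**2 - 4, v = log(t**2 + 6), so integration by parts undoes it.
Check: d/dt[-2*(t**2 + 2)*log(t**2 + 6)] = (-4*t**3*log(t**2 + 6) - 4*t**3 - 24*t*log(t**2 + 6) - 8*t)/(t**2 + 6), which equals f(t).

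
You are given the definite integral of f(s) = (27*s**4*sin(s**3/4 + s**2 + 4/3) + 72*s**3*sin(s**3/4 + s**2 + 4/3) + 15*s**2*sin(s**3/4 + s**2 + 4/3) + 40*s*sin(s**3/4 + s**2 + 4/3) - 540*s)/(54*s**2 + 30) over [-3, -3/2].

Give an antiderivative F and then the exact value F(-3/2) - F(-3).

Antiderivative: F(s) = (-15*log(3*s**2 + 5/3) - 2*cos(s**3/4 + s**2 + 4/3))/3; value = -5*log(101/12) + 2*cos(43/12)/3 - 2*cos(263/96)/3 + 5*log(86/3)

Any candidate F(s) must reproduce f(s) exactly when differentiated.
F(s) = (-15*log(3*s**2 + 5/3) - 2*cos(s**3/4 + s**2 + 4/3))/3 is an antiderivative of f.
Check: d/ds[(-15*log(3*s**2 + 5/3) - 2*cos(s**3/4 + s**2 + 4/3))/3] = (27*s**4*sin(s**3/4 + s**2 + 4/3) + 72*s**3*sin(s**3/4 + s**2 + 4/3) + 15*s**2*sin(s**3/4 + s**2 + 4/3) + 40*s*sin(s**3/4 + s**2 + 4/3) - 540*s)/(54*s**2 + 30) = f(s).
F(-3/2) = -5*log(101/12) - 2*cos(263/96)/3; F(-3) = -5*log(86/3) - 2*cos(43/12)/3.
Integral = F(-3/2) - F(-3) = -5*log(101/12) + 2*cos(43/12)/3 - 2*cos(263/96)/3 + 5*log(86/3).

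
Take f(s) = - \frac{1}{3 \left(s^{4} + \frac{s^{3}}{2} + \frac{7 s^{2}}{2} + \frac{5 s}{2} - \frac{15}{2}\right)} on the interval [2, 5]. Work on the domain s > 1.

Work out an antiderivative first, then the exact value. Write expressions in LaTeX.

Antiderivative: F(s) = - \frac{\log{\left(s - 1 \right)}}{45} + \frac{8 \log{\left(s + \frac{3}{2} \right)}}{435} + \frac{\log{\left(s^{2} + 5 \right)}}{522} + \frac{13 \sqrt{5} \operatorname{atan}{\left(\frac{\sqrt{5} s}{5} \right)}}{1305}; value = - \frac{\log{\left(4 \right)}}{45} - \frac{8 \log{\left(\frac{7}{2} \right)}}{435} - \frac{13 \sqrt{5} \operatorname{atan}{\left(\frac{2 \sqrt{5}}{5} \right)}}{1305} - \frac{\log{\left(9 \right)}}{522} + \frac{\log{\left(30 \right)}}{522} + \frac{13 \sqrt{5} \operatorname{atan}{\left(\sqrt{5} \right)}}{1305} + \frac{8 \log{\left(\frac{13}{2} \right)}}{435}

Factor the denominator (3 \left(s - 1\right) \left(2 s + 3\right) \left(s^{2} + 5\right)) and decompose: f = \frac{s + 13}{261 \left(s^{2} + 5\right)} + \frac{16}{435 \left(2 s + 3\right)} - \frac{1}{45 \left(s - 1\right)}; each piece integrates to a log, atan, or power term.
F(s) = - \frac{\log{\left(s - 1 \right)}}{45} + \frac{8 \log{\left(s + \frac{3}{2} \right)}}{435} + \frac{\log{\left(s^{2} + 5 \right)}}{522} + \frac{13 \sqrt{5} \operatorname{atan}{\left(\frac{\sqrt{5} s}{5} \right)}}{1305} is an antiderivative of f.
Check: d/ds[- \frac{\log{\left(s - 1 \right)}}{45} + \frac{8 \log{\left(s + \frac{3}{2} \right)}}{435} + \frac{\log{\left(s^{2} + 5 \right)}}{522} + \frac{13 \sqrt{5} \operatorname{atan}{\left(\frac{\sqrt{5} s}{5} \right)}}{1305}] = - \frac{2}{6 s^{4} + 3 s^{3} + 21 s^{2} + 15 s - 45}, which equals f(s).
F(5) = - \frac{\log{\left(4 \right)}}{45} + \frac{\log{\left(30 \right)}}{522} + \frac{13 \sqrt{5} \operatorname{atan}{\left(\sqrt{5} \right)}}{1305} + \frac{8 \log{\left(\frac{13}{2} \right)}}{435}; F(2) = \frac{\log{\left(9 \right)}}{522} + \frac{13 \sqrt{5} \operatorname{atan}{\left(\frac{2 \sqrt{5}}{5} \right)}}{1305} + \frac{8 \log{\left(\frac{7}{2} \right)}}{435}.
Integral = F(5) - F(2) = - \frac{\log{\left(4 \right)}}{45} - \frac{8 \log{\left(\frac{7}{2} \right)}}{435} - \frac{13 \sqrt{5} \operatorname{atan}{\left(\frac{2 \sqrt{5}}{5} \right)}}{1305} - \frac{\log{\left(9 \right)}}{522} + \frac{\log{\left(30 \right)}}{522} + \frac{13 \sqrt{5} \operatorname{atan}{\left(\sqrt{5} \right)}}{1305} + \frac{8 \log{\left(\frac{13}{2} \right)}}{435}.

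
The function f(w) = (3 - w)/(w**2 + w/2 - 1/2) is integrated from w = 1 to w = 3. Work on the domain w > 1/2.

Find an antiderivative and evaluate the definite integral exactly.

Factor the denominator ((w + 1)*(2*w - 1)) and decompose: f = 10/(3*(2*w - 1)) - 8/(3*(w + 1)); each piece integrates to a log, atan, or power term.
F(w) = -(-5*log(w - 1/2) + 8*log(w + 1))/3 is an antiderivative of f.
Check: d/dw[-(-5*log(w - 1/2) + 8*log(w + 1))/3] = (6 - 2*w)/(2*w**2 + w - 1), which equals f(w).
F(3) = -8*log(4)/3 + 5*log(5/2)/3; F(1) = -13*log(2)/3.
Integral = F(3) - F(1) = -8*log(4)/3 + 5*log(5/2)/3 + 13*log(2)/3.

Antiderivative: F(w) = -(-5*log(w - 1/2) + 8*log(w + 1))/3; value = -8*log(4)/3 + 5*log(5/2)/3 + 13*log(2)/3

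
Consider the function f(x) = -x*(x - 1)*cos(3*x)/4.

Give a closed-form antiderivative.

Check any antiderivative F(x) by computing F'(x) and comparing it with f(x).
Check: d/dx[-(9*x**2*sin(3*x) - 9*x*sin(3*x) + 6*x*cos(3*x) - 2*sin(3*x) - 3*cos(3*x))/108] = -x**2*cos(3*x)/4 + x*cos(3*x)/4, which equals f(x).

An antiderivative is F(x) = -(9*x**2*sin(3*x) - 9*x*sin(3*x) + 6*x*cos(3*x) - 2*sin(3*x) - 3*cos(3*x))/108.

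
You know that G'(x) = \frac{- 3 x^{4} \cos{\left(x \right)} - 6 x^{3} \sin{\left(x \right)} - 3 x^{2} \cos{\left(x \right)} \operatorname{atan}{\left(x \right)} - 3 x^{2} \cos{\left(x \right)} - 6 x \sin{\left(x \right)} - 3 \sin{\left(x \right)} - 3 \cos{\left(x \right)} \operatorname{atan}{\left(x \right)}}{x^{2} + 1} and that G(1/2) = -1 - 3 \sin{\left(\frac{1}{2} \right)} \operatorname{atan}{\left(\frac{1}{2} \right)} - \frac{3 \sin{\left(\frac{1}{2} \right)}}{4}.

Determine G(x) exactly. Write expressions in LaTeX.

G(x) = - 3 x^{2} \sin{\left(x \right)} - 3 \sin{\left(x \right)} \operatorname{atan}{\left(x \right)} - 1

G'(x) has the shape u'v + uv' for u = - 3 x^{2} - 3 \operatorname{atan}{\left(x \right)} and v = \sin{\left(x \right)} — it is the derivative of the product u*v.
A general antiderivative is \frac{3 \left(- 2 x^{2} - 2 \operatorname{atan}{\left(x \right)}\right) \sin{\left(x \right)}}{2} + C.
The condition gives C = -1 - 3 \sin{\left(\frac{1}{2} \right)} \operatorname{atan}{\left(\frac{1}{2} \right)} - \frac{3 \sin{\left(\frac{1}{2} \right)}}{4} - (- 3 \sin{\left(\frac{1}{2} \right)} \operatorname{atan}{\left(\frac{1}{2} \right)} - \frac{3 \sin{\left(\frac{1}{2} \right)}}{4}) = -1.
So G(x) = - 3 x^{2} \sin{\left(x \right)} - 3 \sin{\left(x \right)} \operatorname{atan}{\left(x \right)} - 1.
Check: d/dx[- 3 x^{2} \sin{\left(x \right)} - 3 \sin{\left(x \right)} \operatorname{atan}{\left(x \right)} - 1] = \frac{- 3 x^{4} \cos{\left(x \right)} - 6 x^{3} \sin{\left(x \right)} - 3 x^{2} \cos{\left(x \right)} \operatorname{atan}{\left(x \right)} - 3 x^{2} \cos{\left(x \right)} - 6 x \sin{\left(x \right)} - 3 \sin{\left(x \right)} - 3 \cos{\left(x \right)} \operatorname{atan}{\left(x \right)}}{x^{2} + 1} = G'(x).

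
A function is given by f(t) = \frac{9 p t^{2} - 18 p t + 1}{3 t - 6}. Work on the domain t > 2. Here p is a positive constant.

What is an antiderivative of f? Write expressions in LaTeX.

Recover f(t) by differentiating a candidate F(t); any mismatch rules it out.
Check: d/dt[\frac{3 p t^{2}}{2} + \frac{\log{\left(\frac{t}{2} - 1 \right)}}{3}] = \frac{9 p t^{2} - 18 p t + 1}{3 t - 6} = f(t).

An antiderivative is F(t) = \frac{3 p t^{2}}{2} + \frac{\log{\left(\frac{t}{2} - 1 \right)}}{3}.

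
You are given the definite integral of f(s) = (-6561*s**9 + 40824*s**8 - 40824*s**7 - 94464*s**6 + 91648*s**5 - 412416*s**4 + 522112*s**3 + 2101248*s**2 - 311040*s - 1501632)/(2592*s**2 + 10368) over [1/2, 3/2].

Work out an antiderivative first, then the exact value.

Since d/ds undoes antidifferentiation here, F'(s) = f(s) is required of F(s).
F(s) = -(3*s**2/4 - 4*s/3 - 3)**4 - 5*atan(s/2)/3 is an antiderivative of f.
Check: d/ds[-(3*s**2/4 - 4*s/3 - 3)**4 - 5*atan(s/2)/3] = (-6561*s**9 + 40824*s**8 - 40824*s**7 - 94464*s**6 + 91648*s**5 - 412416*s**4 + 522112*s**3 + 2101248*s**2 - 311040*s - 1501632)/(2592*s**2 + 10368) = f(s).
F(3/2) = -7890481/65536 - 5*atan(3/4)/3; F(1/2) = -777796321/5308416 - 5*atan(1/4)/3.
Integral = F(3/2) - F(1/2) = -5*atan(3/4)/3 + 5*atan(1/4)/3 + 4333355/165888.

Antiderivative: F(s) = -(3*s**2/4 - 4*s/3 - 3)**4 - 5*atan(s/2)/3; value = -5*atan(3/4)/3 + 5*atan(1/4)/3 + 4333355/165888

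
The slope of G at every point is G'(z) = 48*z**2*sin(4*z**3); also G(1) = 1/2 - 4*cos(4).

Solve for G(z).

G'(z) matches the chain-rule pattern g'(h)*h' with inner function h(z) = 4*z**3; substituting u = h(z) collapses the integral.
A general antiderivative is -4*cos(4*z**3) + C.
The condition gives C = 1/2 - 4*cos(4) - (-4*cos(4)) = 1/2.
So G(z) = (1 - 8*cos(4*z**3))/2.
Check: d/dz[(1 - 8*cos(4*z**3))/2] = 48*z**2*sin(4*z**3) = G'(z).

G(z) = (1 - 8*cos(4*z**3))/2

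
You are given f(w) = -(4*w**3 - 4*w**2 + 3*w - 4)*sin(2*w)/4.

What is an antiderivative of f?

Since d/dw undoes antidifferentiation here, F'(w) = f(w) is required of F(w).
Check: d/dw[w**3*cos(2*w)/2 - 3*w**2*sin(2*w)/4 - w**2*cos(2*w)/2 + w*sin(2*w)/2 - 3*w*cos(2*w)/8 + 3*sin(2*w)/16 - cos(2*w)/4] = -w**3*sin(2*w) + w**2*sin(2*w) - 3*w*sin(2*w)/4 + sin(2*w), which equals f(w).

An antiderivative is F(w) = w**3*cos(2*w)/2 - 3*w**2*sin(2*w)/4 - w**2*cos(2*w)/2 + w*sin(2*w)/2 - 3*w*cos(2*w)/8 + 3*sin(2*w)/16 - cos(2*w)/4.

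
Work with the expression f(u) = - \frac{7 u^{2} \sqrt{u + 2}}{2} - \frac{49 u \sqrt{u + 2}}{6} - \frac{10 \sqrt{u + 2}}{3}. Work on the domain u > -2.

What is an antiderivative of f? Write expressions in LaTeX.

f has the shape v'r + vr' for v = - \left(u + 2\right)^{\frac{3}{2}} and r = u^{2} + \frac{5 u}{3} — it is the derivative of the product v*r.
Check: d/du[- \left(u + 2\right)^{\frac{3}{2}} \left(u^{2} + \frac{5 u}{3}\right)] = - \frac{7 u^{2} \sqrt{u + 2}}{2} - \frac{49 u \sqrt{u + 2}}{6} - \frac{10 \sqrt{u + 2}}{3} = f(u).

An antiderivative is F(u) = - \left(u + 2\right)^{\frac{3}{2}} \left(u^{2} + \frac{5 u}{3}\right).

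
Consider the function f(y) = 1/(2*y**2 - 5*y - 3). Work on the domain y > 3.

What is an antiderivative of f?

Factor the denominator ((y - 3)*(2*y + 1)) and decompose: f = -2/(7*(2*y + 1)) + 1/(7*(y - 3)); each piece integrates to a log, atan, or power term.
Check: d/dy[log(y - 3)/7 - log(y + 1/2)/7] = 1/(2*y**2 - 5*y - 3) = f(y).

An antiderivative is F(y) = log(y - 3)/7 - log(y + 1/2)/7.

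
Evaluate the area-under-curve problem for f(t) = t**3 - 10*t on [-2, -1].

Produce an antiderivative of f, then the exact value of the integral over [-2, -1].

Antiderivative: F(t) = t**4/4 - 5*t**2; value = 45/4

Integrate term by term and add the pieces.
F(t) = t**4/4 - 5*t**2 is an antiderivative of f.
Check: d/dt[t**4/4 - 5*t**2] = t**3 - 10*t = f(t).
F(-1) = -19/4; F(-2) = -16.
Integral = F(-1) - F(-2) = 45/4.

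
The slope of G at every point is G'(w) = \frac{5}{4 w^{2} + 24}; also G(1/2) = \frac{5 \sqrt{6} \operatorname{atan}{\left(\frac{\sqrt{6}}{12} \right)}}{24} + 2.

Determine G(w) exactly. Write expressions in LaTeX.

G(w) = \frac{5 \sqrt{6} \operatorname{atan}{\left(\frac{\sqrt{6} w}{6} \right)} + 48}{24}

Recover the given G'(w) by differentiating a candidate G(w); any mismatch rules it out.
A general antiderivative is \frac{5 \sqrt{6} \operatorname{atan}{\left(\frac{\sqrt{6} w}{6} \right)}}{24} + C.
The condition gives C = \frac{5 \sqrt{6} \operatorname{atan}{\left(\frac{\sqrt{6}}{12} \right)}}{24} + 2 - (\frac{5 \sqrt{6} \operatorname{atan}{\left(\frac{\sqrt{6}}{12} \right)}}{24}) = 2.
So G(w) = \frac{5 \sqrt{6} \operatorname{atan}{\left(\frac{\sqrt{6} w}{6} \right)} + 48}{24}.
Check: d/dw[\frac{5 \sqrt{6} \operatorname{atan}{\left(\frac{\sqrt{6} w}{6} \right)} + 48}{24}] = \frac{5}{4 w^{2} + 24} = G'(w).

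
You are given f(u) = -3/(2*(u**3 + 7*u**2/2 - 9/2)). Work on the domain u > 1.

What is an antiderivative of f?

An antiderivative is F(u) = -3*log(u - 1)/20 + 2*log(u + 3/2)/5 - log(u + 3)/4.

Factor the denominator ((u - 1)*(u + 3)*(2*u + 3)) and decompose: f = 4/(5*(2*u + 3)) - 1/(4*(u + 3)) - 3/(20*(u - 1)); each piece integrates to a log, atan, or power term.
Check: d/du[-3*log(u - 1)/20 + 2*log(u + 3/2)/5 - log(u + 3)/4] = -3/(2*u**3 + 7*u**2 - 9), which equals f(u).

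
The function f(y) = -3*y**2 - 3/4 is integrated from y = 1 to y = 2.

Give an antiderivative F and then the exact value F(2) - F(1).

A candidate is checked by its d/dy: the result must match f(y).
F(y) = -y*(4*y**2 + 3)/4 is an antiderivative of f.
Check: d/dy[-y*(4*y**2 + 3)/4] = -3*y**2 - 3/4 = f(y).
F(2) = -19/2; F(1) = -7/4.
Integral = F(2) - F(1) = -31/4.

Antiderivative: F(y) = -y*(4*y**2 + 3)/4; value = -31/4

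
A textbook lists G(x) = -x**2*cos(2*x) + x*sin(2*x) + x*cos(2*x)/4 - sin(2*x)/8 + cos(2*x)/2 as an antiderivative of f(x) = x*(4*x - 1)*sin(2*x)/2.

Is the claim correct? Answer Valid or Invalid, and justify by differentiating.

Valid: G'(x) = f(x).

d/dx[G] = 2*x**2*sin(2*x) - x*sin(2*x)/2
This equals f(x) exactly, so the claim holds.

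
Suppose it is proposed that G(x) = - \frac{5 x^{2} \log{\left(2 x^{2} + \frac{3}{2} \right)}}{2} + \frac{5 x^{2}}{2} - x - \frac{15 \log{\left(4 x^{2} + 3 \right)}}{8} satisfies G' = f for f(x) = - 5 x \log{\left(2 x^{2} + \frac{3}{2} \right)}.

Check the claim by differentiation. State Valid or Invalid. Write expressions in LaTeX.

d/dx[G] = - 5 x \log{\left(2 x^{2} + \frac{3}{2} \right)} - 1
d/dx[G] - f(x) = -1 != 0.

Invalid: d/dx[G] - f = -1, which is not 0.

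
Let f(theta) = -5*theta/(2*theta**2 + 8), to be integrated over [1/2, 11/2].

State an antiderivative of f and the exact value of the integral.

Antiderivative: F(theta) = -5*log(theta**2/2 + 2)/4; value = -5*log(137/8)/4 + 5*log(17/8)/4

f matches the chain-rule pattern g'(h)*h' with inner function h(theta) = theta**2/2 + 2; substituting u = h(theta) collapses the integral.
F(theta) = -5*log(theta**2/2 + 2)/4 is an antiderivative of f.
Check: d/dtheta[-5*log(theta**2/2 + 2)/4] = -5*theta/(2*theta**2 + 8) = f(theta).
F(11/2) = -5*log(137/8)/4; F(1/2) = -5*log(17/8)/4.
Integral = F(11/2) - F(1/2) = -5*log(137/8)/4 + 5*log(17/8)/4.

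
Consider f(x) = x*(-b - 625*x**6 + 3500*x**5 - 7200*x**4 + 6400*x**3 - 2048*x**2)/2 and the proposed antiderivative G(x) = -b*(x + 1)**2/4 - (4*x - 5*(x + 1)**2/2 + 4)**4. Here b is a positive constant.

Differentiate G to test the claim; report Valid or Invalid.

d/dx[G] = -b*x/2 - b/2 - 625*x**7/2 - 875*x**6/2 + 675*x**5/2 + 1025*x**4/2 - 323*x**3/2 - 369*x**2/2 + 81*x/2 + 27/2
d/dx[G] - f(x) = -b/2 - 4375*x**6/2 + 7875*x**5/2 - 5375*x**4/2 + 1725*x**3/2 - 369*x**2/2 + 81*x/2 + 27/2 != 0.

Invalid: d/dx[G] - f = -b/2 - 4375*x**6/2 + 7875*x**5/2 - 5375*x**4/2 + 1725*x**3/2 - 369*x**2/2 + 81*x/2 + 27/2, which is not 0.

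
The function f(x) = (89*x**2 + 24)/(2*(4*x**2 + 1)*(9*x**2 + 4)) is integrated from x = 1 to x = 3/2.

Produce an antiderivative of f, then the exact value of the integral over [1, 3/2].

A candidate is checked by its d/dx: the result must match f(x).
F(x) = 5*atan(3*x/2)/3 + atan(2*x)/4 is an antiderivative of f.
Check: d/dx[5*atan(3*x/2)/3 + atan(2*x)/4] = (89*x**2 + 24)/(72*x**4 + 50*x**2 + 8), which equals f(x).
F(3/2) = atan(3)/4 + 5*atan(9/4)/3; F(1) = atan(2)/4 + 5*atan(3/2)/3.
Integral = F(3/2) - F(1) = -5*atan(3/2)/3 - atan(2)/4 + atan(3)/4 + 5*atan(9/4)/3.

Antiderivative: F(x) = 5*atan(3*x/2)/3 + atan(2*x)/4; value = -5*atan(3/2)/3 - atan(2)/4 + atan(3)/4 + 5*atan(9/4)/3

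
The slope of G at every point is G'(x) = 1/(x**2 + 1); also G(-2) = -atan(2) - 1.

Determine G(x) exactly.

Check a candidate G(x) by differentiating: d/dx[G] must match the given G'(x).
A general antiderivative is atan(x) + C.
The condition gives C = -atan(2) - 1 - (-atan(2)) = -1.
So G(x) = atan(x) - 1.
Check: d/dx[atan(x) - 1] = 1/(x**2 + 1) = G'(x).

G(x) = atan(x) - 1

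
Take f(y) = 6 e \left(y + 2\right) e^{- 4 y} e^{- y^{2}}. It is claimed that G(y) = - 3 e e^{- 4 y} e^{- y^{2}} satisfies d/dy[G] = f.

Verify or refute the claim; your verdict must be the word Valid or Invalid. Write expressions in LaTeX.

d/dy[G] = \left(6 e y + 12 e\right) e^{- 4 y} e^{- y^{2}}
This equals f(y) exactly, so the claim holds.

Valid - the claim checks out under differentiation.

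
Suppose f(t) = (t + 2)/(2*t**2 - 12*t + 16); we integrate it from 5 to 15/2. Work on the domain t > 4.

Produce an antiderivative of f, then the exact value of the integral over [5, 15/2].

Antiderivative: F(t) = 3*log(t - 4)/2 - log(t - 2); value = -log(11/2) + log(3) + 3*log(7/2)/2

The denominator factors as 2*(t - 4)*(t - 2); partial fractions split f into directly integrable pieces: -1/(t - 2) + 3/(2*(t - 4)).
F(t) = 3*log(t - 4)/2 - log(t - 2) is an antiderivative of f.
Check: d/dt[3*log(t - 4)/2 - log(t - 2)] = (t + 2)/(2*t**2 - 12*t + 16) = f(t).
F(15/2) = -log(11/2) + 3*log(7/2)/2; F(5) = -log(3).
Integral = F(15/2) - F(5) = -log(11/2) + log(3) + 3*log(7/2)/2.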